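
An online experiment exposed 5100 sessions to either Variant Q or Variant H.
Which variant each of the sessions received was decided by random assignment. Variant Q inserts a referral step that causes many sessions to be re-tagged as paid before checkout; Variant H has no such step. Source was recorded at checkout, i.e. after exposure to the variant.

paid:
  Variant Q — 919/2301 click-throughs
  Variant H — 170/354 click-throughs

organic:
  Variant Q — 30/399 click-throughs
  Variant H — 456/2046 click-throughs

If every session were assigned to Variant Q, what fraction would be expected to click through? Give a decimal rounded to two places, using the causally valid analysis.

Because the variant influences traffic source, traffic source is a post-treatment mediator, not a confounder. Stratifying on it would bias the estimate; the causal effect is the crude pooled difference.
So P(outcome | do(Variant Q)) is just the pooled rate for Variant Q: 949/2700 = 0.351.

0.35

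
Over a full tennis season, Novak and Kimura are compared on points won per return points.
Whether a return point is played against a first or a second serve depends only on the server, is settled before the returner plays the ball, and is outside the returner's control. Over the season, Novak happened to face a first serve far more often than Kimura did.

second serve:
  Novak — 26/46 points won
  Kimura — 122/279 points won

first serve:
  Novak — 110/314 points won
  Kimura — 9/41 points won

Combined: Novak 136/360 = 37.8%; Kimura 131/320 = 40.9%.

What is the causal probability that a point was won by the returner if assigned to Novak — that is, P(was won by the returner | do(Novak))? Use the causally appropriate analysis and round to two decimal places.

Within every serve type level Novak has the higher rate, yet pooled Kimura does — Simpson's reversal.
Nothing the player does changes serve type; the imbalance is an allocation artefact. With serve type also predicting the outcome, the pooled figure is confounded, and the within-stratum comparison is the causal one.
Standardising Novak to the population serve type mix: 0.478·26/46 + 0.522·110/314 = 0.453.

0.45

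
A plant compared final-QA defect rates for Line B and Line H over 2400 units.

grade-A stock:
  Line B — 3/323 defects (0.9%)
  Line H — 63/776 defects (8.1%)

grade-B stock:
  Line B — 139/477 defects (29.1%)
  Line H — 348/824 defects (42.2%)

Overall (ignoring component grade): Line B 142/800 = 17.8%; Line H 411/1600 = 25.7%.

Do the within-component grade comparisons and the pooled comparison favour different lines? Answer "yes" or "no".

Within each component grade level (grade-A stock 0.9% vs 8.1%; grade-B stock 29.1% vs 42.2%), Line B has the lower rate every time. Pooled: 17.8% vs 25.7% — Line B has the lower rate overall. They agree.

no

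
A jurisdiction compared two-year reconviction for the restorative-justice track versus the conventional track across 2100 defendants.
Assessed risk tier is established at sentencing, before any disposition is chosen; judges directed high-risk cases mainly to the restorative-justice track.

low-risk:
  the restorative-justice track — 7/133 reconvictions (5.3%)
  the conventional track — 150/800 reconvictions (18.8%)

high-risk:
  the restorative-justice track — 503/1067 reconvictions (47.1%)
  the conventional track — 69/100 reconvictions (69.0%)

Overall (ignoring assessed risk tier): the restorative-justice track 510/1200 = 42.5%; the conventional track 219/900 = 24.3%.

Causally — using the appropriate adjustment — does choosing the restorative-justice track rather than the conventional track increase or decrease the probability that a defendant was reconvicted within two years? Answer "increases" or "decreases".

decreases

The imbalance in assessed risk tier arose from how defendants were allocated, not from anything the disposition did; and assessed risk tier independently affects the outcome. The pooled gap is confounded — condition on assessed risk tier.
Within each level — low-risk: 5.3% vs 18.8%; high-risk: 47.1% vs 69.0% — the restorative-justice track is lower every time.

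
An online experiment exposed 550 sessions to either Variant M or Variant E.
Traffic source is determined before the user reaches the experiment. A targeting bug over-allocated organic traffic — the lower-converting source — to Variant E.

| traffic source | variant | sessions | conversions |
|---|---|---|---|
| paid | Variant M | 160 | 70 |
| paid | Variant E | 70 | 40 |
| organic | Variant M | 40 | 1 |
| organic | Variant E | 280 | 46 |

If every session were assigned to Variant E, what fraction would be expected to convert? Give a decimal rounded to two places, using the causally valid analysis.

0.33

Traffic source differs across variants for reasons unrelated to any effect of the variant itself, and it separately predicts the outcome — a classic confounder. We must compare within traffic source levels.
Standardising Variant E to the population traffic source mix: 0.418·40/70 + 0.582·46/280 = 0.335.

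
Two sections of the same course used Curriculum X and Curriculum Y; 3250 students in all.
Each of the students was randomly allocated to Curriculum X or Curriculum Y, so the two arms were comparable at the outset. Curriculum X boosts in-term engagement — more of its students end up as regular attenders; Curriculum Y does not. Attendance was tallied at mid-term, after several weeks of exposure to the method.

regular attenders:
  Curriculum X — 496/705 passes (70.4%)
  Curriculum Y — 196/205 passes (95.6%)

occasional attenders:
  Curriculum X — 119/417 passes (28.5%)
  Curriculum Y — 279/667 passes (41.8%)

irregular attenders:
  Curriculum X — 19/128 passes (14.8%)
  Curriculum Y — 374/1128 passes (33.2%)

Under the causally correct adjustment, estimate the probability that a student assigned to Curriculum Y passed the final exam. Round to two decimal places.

0.42

Mid-term attendance is recorded after the teaching method and is itself shifted by it — it sits on the causal path from teaching method to outcome. Conditioning on a mediator would strip out part of the effect we want; the pooled comparison gives the total causal effect.
So P(outcome | do(Curriculum Y)) is just the pooled rate for Curriculum Y: 849/2000 = 0.424.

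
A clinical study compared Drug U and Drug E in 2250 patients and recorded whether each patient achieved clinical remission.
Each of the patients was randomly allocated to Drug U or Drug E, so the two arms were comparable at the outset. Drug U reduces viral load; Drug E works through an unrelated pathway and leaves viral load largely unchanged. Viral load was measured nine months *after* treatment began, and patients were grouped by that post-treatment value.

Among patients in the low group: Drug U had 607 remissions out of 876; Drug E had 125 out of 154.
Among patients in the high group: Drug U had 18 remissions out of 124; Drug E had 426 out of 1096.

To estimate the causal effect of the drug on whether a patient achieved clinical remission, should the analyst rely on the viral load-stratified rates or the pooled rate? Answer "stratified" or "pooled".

Viral load is recorded after the drug and is itself shifted by it — it sits on the causal path from drug to outcome. Conditioning on a mediator would strip out part of the effect we want; the pooled comparison gives the total causal effect.
Pooled: Drug U 62.5% vs Drug E 44.1%; Drug U is higher overall.

pooled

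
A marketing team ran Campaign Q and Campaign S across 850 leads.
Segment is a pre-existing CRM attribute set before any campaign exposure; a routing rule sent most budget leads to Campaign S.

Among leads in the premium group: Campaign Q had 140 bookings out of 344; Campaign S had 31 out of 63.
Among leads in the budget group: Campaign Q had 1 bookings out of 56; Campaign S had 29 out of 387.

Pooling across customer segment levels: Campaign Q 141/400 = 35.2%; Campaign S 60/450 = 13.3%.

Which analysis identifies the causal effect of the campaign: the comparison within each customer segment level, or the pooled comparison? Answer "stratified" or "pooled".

Campaign S is higher inside every customer segment stratum but Campaign Q is higher in aggregate. Whether to stratify depends on how customer segment relates to the campaign.
The imbalance in customer segment arose from how leads were allocated, not from anything the campaign did; and customer segment independently affects the outcome. The pooled gap is confounded — condition on customer segment.
Within each level — premium: 40.7% vs 49.2%; budget: 1.8% vs 7.5% — Campaign S is higher every time.

stratified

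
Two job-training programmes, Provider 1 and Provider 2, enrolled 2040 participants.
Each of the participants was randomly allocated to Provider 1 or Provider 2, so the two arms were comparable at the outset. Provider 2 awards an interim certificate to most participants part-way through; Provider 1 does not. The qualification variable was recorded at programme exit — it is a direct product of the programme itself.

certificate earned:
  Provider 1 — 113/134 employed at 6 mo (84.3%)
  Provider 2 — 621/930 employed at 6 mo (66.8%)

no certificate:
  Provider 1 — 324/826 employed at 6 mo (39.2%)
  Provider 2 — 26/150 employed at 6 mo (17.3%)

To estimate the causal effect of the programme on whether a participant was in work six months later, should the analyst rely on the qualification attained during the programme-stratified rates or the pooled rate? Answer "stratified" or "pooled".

pooled

Qualification attained during the programme here is a post-treatment variable shaped by the programme; conditioning on it would introduce bias rather than remove it. The overall comparison is the causal one.
Pooled: Provider 1 45.5% vs Provider 2 59.9%; Provider 2 is higher overall.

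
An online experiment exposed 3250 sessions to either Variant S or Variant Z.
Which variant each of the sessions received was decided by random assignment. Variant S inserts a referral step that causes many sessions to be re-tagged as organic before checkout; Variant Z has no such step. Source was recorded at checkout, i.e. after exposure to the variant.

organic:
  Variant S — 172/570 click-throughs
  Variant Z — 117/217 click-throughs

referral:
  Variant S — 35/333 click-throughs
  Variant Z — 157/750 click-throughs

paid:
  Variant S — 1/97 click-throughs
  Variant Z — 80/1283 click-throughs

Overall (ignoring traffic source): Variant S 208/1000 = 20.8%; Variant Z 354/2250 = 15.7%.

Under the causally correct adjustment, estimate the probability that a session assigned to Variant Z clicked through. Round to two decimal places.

0.16

The traffic source-specific comparison favours Variant Z throughout, but the pooled figures favour Variant S. The question is whether to condition on traffic source.
Because the variant influences traffic source, traffic source is a post-treatment mediator, not a confounder. Stratifying on it would bias the estimate; the causal effect is the crude pooled difference.
So P(outcome | do(Variant Z)) is just the pooled rate for Variant Z: 354/2250 = 0.157.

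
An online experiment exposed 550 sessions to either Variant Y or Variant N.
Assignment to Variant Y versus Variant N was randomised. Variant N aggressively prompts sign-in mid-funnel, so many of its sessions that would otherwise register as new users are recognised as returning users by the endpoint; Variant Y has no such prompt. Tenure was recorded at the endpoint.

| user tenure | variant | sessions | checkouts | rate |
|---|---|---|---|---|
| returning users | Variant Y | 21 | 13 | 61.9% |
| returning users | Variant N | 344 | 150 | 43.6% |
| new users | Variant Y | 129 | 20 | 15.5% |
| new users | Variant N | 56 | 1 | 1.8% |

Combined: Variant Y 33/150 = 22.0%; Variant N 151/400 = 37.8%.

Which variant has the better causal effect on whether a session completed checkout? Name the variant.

Variant N

The user tenure-specific comparison favours Variant Y throughout, but the pooled figures favour Variant N. The question is whether to condition on user tenure.
User tenure lies on the pathway variant → user tenure → outcome, so adjusting for it blocks the indirect effect. For the total causal effect of variant, use the unadjusted pooled rates.
Pooled: Variant Y 22.0% vs Variant N 37.8%; Variant N is higher overall.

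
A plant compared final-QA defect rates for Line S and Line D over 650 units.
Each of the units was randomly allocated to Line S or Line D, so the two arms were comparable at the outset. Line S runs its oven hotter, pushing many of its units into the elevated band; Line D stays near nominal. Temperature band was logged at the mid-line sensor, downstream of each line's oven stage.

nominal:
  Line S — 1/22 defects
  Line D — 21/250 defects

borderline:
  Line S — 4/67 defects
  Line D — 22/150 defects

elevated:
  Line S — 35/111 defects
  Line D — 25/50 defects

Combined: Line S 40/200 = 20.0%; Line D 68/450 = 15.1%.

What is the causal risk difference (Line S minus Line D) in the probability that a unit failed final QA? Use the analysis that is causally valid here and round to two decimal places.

The in-process temperature band-specific comparison favours Line S throughout, but the pooled figures favour Line D. The question is whether to condition on in-process temperature band.
The distribution of in-process temperature band is itself part of what the line does — it is an intermediate outcome. Holding it fixed would remove that part of the effect; the total effect is the pooled difference.
The causal difference is the pooled difference: 0.200 − 0.151 = +0.049.

+0.05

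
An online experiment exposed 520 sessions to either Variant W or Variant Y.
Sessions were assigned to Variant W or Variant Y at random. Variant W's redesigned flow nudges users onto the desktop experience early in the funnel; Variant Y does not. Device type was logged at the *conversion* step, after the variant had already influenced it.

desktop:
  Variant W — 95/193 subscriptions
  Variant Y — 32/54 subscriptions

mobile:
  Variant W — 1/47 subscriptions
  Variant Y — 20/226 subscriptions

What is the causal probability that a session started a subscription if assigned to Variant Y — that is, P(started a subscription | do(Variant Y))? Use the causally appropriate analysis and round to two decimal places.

0.19

Within every device type level Variant Y has the higher rate, yet pooled Variant W does — Simpson's reversal.
Device type here is a post-treatment variable shaped by the variant; conditioning on it would introduce bias rather than remove it. The overall comparison is the causal one.
So P(outcome | do(Variant Y)) is just the pooled rate for Variant Y: 52/280 = 0.186.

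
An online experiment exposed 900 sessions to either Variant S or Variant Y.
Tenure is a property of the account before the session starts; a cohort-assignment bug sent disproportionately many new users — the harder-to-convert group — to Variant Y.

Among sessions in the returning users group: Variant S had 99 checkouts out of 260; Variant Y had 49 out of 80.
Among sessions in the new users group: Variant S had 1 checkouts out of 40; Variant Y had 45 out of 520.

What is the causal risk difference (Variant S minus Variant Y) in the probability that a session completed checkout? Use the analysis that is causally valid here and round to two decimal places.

-0.13

Nothing the variant does changes user tenure; the imbalance is an allocation artefact. With user tenure also predicting the outcome, the pooled figure is confounded, and the within-stratum comparison is the causal one.
Adjusting over the population distribution of user tenure: 0.378·(0.381−0.613) + 0.622·(0.025−0.087) = -0.126.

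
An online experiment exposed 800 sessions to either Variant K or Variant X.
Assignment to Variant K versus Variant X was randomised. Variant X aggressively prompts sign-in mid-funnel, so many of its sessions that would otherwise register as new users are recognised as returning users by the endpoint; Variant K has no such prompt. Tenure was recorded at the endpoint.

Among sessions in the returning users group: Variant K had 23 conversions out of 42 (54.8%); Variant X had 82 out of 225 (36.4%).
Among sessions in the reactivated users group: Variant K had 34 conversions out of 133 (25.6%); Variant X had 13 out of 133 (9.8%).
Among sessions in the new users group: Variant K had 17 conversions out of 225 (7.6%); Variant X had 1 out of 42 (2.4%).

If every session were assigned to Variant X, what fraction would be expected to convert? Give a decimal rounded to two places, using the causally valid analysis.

Variant K is higher inside every user tenure stratum but Variant X is higher in aggregate. Whether to stratify depends on how user tenure relates to the variant.
The distribution of user tenure is itself part of what the variant does — it is an intermediate outcome. Holding it fixed would remove that part of the effect; the total effect is the pooled difference.
So P(outcome | do(Variant X)) is just the pooled rate for Variant X: 96/400 = 0.240.

0.24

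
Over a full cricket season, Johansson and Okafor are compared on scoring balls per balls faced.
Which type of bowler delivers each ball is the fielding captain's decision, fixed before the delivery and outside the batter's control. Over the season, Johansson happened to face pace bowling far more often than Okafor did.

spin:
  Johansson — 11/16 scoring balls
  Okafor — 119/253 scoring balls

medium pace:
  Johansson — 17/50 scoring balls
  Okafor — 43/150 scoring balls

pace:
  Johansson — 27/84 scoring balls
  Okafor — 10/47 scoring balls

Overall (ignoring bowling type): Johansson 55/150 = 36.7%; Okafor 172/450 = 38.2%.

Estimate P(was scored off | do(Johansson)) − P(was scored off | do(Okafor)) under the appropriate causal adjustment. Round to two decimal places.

Within every bowling type level Johansson has the higher rate, yet pooled Okafor does — Simpson's reversal.
Bowling type differs across players for reasons unrelated to any effect of the player itself, and it separately predicts the outcome — a classic confounder. We must compare within bowling type levels.
Adjusting over the population distribution of bowling type: 0.448·(0.688−0.470) + 0.333·(0.340−0.287) + 0.218·(0.321−0.213) = +0.139.

+0.14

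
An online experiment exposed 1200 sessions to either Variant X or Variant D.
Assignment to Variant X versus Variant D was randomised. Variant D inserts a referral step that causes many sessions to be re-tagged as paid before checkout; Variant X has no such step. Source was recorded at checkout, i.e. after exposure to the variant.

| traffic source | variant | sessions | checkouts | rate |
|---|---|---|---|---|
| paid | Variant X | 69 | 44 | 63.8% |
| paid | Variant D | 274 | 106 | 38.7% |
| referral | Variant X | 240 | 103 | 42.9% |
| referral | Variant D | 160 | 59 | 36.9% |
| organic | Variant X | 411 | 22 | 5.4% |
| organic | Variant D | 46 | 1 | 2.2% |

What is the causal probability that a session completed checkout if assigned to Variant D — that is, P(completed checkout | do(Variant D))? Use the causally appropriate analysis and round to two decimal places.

0.35

The stratified and pooled comparisons disagree (Variant X wins within each traffic source; Variant D wins overall), so the answer turns on the causal role of traffic source.
Because the variant influences traffic source, traffic source is a post-treatment mediator, not a confounder. Stratifying on it would bias the estimate; the causal effect is the crude pooled difference.
So P(outcome | do(Variant D)) is just the pooled rate for Variant D: 166/480 = 0.346.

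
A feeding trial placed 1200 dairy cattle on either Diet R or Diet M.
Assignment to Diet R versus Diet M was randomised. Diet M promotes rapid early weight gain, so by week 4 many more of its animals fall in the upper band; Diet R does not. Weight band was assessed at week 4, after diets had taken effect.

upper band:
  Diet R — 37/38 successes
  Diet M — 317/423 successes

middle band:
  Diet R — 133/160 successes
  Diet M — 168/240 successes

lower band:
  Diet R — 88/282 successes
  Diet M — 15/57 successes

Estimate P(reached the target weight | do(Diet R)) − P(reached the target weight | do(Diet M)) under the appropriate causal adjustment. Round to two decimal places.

-0.16

The week-4 weight band-specific comparison favours Diet R throughout, but the pooled figures favour Diet M. The question is whether to condition on week-4 weight band.
The distribution of week-4 weight band is itself part of what the diet does — it is an intermediate outcome. Holding it fixed would remove that part of the effect; the total effect is the pooled difference.
The causal difference is the pooled difference: 0.537 − 0.694 = -0.157.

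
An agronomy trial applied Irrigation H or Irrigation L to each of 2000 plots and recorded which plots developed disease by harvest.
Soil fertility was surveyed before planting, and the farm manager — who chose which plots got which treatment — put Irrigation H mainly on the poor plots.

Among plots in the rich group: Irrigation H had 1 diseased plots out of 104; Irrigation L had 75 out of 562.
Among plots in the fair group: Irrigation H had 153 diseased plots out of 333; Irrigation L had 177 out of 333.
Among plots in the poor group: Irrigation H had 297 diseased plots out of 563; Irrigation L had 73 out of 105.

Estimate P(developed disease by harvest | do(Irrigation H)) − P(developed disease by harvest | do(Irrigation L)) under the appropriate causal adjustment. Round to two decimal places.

Within every soil fertility level Irrigation H has the lower rate, yet pooled Irrigation L does — Simpson's reversal.
Soil fertility satisfies the back-door criterion: it is not a descendant of the irrigation, and it blocks the spurious path from irrigation to outcome. Adjusting for it (i.e., using the within-soil fertility rates) gives the causal effect.
Adjusting over the population distribution of soil fertility: 0.333·(0.010−0.133) + 0.333·(0.459−0.532) + 0.334·(0.528−0.695) = -0.121.

-0.12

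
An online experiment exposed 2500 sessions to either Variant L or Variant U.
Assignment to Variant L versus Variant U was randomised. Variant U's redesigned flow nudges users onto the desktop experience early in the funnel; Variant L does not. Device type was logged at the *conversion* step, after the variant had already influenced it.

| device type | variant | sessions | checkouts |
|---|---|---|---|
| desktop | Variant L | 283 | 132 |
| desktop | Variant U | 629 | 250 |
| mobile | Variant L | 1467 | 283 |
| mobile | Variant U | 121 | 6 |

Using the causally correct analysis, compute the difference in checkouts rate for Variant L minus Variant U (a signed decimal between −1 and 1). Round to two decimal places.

-0.10

Device type lies on the pathway variant → device type → outcome, so adjusting for it blocks the indirect effect. For the total causal effect of variant, use the unadjusted pooled rates.
The causal difference is the pooled difference: 0.237 − 0.341 = -0.104.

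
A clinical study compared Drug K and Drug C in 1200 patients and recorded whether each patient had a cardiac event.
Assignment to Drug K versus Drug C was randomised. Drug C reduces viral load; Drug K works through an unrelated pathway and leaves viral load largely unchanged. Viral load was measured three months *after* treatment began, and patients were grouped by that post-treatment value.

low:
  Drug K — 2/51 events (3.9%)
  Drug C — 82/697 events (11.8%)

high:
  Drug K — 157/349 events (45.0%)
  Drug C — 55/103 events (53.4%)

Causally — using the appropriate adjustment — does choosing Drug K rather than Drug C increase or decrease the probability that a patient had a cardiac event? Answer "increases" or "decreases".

Viral load is recorded after the drug and is itself shifted by it — it sits on the causal path from drug to outcome. Conditioning on a mediator would strip out part of the effect we want; the pooled comparison gives the total causal effect.
Pooled: Drug K 39.8% vs Drug C 17.1%; Drug C is lower overall.

increases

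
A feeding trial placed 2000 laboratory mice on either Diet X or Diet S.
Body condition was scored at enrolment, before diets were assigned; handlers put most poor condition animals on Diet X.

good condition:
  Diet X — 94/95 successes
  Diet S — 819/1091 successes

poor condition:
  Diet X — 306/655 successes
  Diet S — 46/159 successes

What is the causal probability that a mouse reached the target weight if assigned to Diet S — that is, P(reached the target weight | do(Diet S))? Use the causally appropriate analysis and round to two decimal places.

0.56

The imbalance in starting body condition arose from how laboratory mice were allocated, not from anything the diet did; and starting body condition independently affects the outcome. The pooled gap is confounded — condition on starting body condition.
Standardising Diet S to the population starting body condition mix: 0.593·819/1091 + 0.407·46/159 = 0.563.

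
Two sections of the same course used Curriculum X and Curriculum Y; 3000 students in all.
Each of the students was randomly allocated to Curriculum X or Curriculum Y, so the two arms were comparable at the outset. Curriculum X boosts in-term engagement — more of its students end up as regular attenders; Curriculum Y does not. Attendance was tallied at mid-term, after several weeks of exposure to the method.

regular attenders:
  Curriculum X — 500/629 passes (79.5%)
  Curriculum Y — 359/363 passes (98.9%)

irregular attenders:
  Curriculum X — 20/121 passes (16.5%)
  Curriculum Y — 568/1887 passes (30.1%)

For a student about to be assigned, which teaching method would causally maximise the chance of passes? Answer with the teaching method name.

Mid-term attendance lies on the pathway teaching method → mid-term attendance → outcome, so adjusting for it blocks the indirect effect. For the total causal effect of teaching method, use the unadjusted pooled rates.
Pooled: Curriculum X 69.3% vs Curriculum Y 41.2%; Curriculum X is higher overall.

Curriculum X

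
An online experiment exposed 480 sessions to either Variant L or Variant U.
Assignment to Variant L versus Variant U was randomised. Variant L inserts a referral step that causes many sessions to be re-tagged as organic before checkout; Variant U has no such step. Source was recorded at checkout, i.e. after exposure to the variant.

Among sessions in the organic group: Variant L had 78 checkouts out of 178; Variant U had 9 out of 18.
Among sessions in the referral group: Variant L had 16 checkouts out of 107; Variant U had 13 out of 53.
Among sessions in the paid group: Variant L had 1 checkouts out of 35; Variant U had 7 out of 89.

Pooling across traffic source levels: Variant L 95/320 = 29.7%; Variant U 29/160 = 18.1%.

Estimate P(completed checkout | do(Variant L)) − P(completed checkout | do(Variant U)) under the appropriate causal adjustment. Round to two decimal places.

Variant U is higher inside every traffic source stratum but Variant L is higher in aggregate. Whether to stratify depends on how traffic source relates to the variant.
The distribution of traffic source is itself part of what the variant does — it is an intermediate outcome. Holding it fixed would remove that part of the effect; the total effect is the pooled difference.
The causal difference is the pooled difference: 0.297 − 0.181 = +0.116.

+0.12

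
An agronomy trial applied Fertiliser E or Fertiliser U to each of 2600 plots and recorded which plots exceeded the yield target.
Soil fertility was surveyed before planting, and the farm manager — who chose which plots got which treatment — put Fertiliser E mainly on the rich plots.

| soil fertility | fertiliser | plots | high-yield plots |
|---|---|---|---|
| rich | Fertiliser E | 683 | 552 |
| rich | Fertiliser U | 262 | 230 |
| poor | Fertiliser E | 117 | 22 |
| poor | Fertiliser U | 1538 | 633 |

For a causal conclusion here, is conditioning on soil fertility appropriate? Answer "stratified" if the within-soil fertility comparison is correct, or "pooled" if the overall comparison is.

stratified

The stratified and pooled comparisons disagree (Fertiliser U wins within each soil fertility; Fertiliser E wins overall), so the answer turns on the causal role of soil fertility.
Since soil fertility is a pre-existing factor (not a product of the fertiliser) and it affects the outcome on its own, it is a confounder. The stratified rates, not the pooled rate, identify the causal effect.
Within each level — rich: 80.8% vs 87.8%; poor: 18.8% vs 41.2% — Fertiliser U is higher every time.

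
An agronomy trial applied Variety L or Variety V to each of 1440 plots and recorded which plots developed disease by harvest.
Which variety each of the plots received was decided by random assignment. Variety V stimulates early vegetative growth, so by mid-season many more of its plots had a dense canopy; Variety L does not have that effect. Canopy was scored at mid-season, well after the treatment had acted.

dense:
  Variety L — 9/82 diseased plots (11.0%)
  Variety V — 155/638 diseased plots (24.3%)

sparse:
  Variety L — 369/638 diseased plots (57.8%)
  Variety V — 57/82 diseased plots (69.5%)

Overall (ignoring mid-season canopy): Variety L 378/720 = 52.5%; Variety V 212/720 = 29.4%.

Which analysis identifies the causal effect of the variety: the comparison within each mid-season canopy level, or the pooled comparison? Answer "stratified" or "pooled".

pooled

The stratified and pooled comparisons disagree (Variety L wins within each mid-season canopy; Variety V wins overall), so the answer turns on the causal role of mid-season canopy.
Mid-season canopy is downstream of the variety. One should not condition on a consequence of treatment, so the overall rates are the right comparison.
Pooled: Variety L 52.5% vs Variety V 29.4%; Variety V is lower overall.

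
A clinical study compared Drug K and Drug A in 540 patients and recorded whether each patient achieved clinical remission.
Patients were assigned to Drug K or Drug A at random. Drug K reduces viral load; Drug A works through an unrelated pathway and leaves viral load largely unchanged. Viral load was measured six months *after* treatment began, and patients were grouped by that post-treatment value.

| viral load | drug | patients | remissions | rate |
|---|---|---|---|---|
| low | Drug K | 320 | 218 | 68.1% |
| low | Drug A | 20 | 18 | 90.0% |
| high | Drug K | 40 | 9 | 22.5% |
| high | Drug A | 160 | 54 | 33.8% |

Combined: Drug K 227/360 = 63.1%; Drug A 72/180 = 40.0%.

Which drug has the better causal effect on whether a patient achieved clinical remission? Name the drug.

Because the drug influences viral load, viral load is a post-treatment mediator, not a confounder. Stratifying on it would bias the estimate; the causal effect is the crude pooled difference.
Pooled: Drug K 63.1% vs Drug A 40.0%; Drug K is higher overall.

Drug K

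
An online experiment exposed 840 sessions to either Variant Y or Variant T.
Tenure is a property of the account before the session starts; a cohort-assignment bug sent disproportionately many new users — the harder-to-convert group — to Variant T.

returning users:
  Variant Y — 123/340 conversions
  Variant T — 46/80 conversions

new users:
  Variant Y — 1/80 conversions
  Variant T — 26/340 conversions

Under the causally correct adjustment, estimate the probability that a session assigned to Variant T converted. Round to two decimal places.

0.33

Here user tenure is a common cause — it drives both which variant a case falls under and the outcome. The crude comparison mixes populations; the stratum-specific rates are the causally relevant ones.
Standardising Variant T to the population user tenure mix: 0.500·46/80 + 0.500·26/340 = 0.326.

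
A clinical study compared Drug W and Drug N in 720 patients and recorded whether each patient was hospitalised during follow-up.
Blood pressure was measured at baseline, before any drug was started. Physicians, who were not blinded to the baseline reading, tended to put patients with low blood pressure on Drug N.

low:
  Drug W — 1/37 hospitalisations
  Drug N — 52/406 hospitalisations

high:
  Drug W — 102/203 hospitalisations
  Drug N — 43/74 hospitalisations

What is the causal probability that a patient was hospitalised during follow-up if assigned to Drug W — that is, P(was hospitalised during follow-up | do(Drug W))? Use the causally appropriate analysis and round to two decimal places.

Blood pressure differs across drugs for reasons unrelated to any effect of the drug itself, and it separately predicts the outcome — a classic confounder. We must compare within blood pressure levels.
Standardising Drug W to the population blood pressure mix: 0.615·1/37 + 0.385·102/203 = 0.210.

0.21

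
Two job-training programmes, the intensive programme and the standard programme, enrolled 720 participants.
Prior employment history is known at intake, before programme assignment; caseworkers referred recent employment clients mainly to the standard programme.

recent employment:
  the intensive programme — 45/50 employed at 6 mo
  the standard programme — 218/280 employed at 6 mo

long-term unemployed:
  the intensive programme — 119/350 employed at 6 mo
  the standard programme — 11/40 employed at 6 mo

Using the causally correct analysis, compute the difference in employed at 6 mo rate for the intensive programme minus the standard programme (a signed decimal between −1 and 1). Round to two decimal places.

The stratified and pooled comparisons disagree (the intensive programme wins within each prior employment history; the standard programme wins overall), so the answer turns on the causal role of prior employment history.
Prior employment history differs across programmes for reasons unrelated to any effect of the programme itself, and it separately predicts the outcome — a classic confounder. We must compare within prior employment history levels.
Adjusting over the population distribution of prior employment history: 0.458·(0.900−0.779) + 0.542·(0.340−0.275) = +0.091.

+0.09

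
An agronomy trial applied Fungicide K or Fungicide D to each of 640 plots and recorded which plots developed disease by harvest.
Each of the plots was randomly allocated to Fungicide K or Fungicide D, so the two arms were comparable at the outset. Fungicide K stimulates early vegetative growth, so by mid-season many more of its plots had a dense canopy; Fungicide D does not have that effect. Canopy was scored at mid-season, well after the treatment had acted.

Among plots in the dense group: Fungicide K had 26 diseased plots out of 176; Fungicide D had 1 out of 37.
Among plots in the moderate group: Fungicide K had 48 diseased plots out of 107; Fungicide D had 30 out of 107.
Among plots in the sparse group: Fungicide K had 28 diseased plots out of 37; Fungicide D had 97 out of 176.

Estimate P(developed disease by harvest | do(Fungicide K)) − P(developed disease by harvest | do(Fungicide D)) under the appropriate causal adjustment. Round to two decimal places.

-0.08

The stratified and pooled comparisons disagree (Fungicide D wins within each mid-season canopy; Fungicide K wins overall), so the answer turns on the causal role of mid-season canopy.
Mid-season canopy is recorded after the fungicide and is itself shifted by it — it sits on the causal path from fungicide to outcome. Conditioning on a mediator would strip out part of the effect we want; the pooled comparison gives the total causal effect.
The causal difference is the pooled difference: 0.319 − 0.400 = -0.081.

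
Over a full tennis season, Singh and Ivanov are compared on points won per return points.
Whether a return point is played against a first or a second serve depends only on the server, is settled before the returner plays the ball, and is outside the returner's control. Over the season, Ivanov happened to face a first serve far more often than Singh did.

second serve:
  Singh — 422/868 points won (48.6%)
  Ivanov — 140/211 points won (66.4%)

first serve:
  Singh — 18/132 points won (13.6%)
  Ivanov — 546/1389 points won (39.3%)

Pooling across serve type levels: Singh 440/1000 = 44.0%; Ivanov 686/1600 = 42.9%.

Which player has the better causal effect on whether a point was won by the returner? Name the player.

Ivanov

The imbalance in serve type arose from how return points were allocated, not from anything the player did; and serve type independently affects the outcome. The pooled gap is confounded — condition on serve type.
Within each level — second serve: 48.6% vs 66.4%; first serve: 13.6% vs 39.3% — Ivanov is higher every time.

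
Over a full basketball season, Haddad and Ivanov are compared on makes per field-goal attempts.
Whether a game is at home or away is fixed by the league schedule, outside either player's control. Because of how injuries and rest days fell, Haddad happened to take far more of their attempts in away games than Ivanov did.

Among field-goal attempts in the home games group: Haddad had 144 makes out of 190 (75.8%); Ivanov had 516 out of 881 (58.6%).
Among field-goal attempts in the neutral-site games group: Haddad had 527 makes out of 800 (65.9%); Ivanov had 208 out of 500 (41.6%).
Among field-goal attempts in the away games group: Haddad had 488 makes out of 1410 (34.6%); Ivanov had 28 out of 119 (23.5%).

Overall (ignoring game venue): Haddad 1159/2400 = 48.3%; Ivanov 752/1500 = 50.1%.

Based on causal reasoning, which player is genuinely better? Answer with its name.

Haddad is higher inside every game venue stratum but Ivanov is higher in aggregate. Whether to stratify depends on how game venue relates to the player.
Nothing the player does changes game venue; the imbalance is an allocation artefact. With game venue also predicting the outcome, the pooled figure is confounded, and the within-stratum comparison is the causal one.
Within each level — home games: 75.8% vs 58.6%; neutral-site games: 65.9% vs 41.6%; away games: 34.6% vs 23.5% — Haddad is higher every time.

Haddad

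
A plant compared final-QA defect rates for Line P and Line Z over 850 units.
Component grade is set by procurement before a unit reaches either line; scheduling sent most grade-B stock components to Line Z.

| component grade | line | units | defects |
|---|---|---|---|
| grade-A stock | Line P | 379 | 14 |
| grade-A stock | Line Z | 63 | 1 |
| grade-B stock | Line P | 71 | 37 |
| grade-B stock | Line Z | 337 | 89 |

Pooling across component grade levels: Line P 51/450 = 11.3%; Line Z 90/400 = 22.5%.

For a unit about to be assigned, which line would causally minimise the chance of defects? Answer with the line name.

Line Z

Here component grade is a common cause — it drives both which line a case falls under and the outcome. The crude comparison mixes populations; the stratum-specific rates are the causally relevant ones.
Within each level — grade-A stock: 3.7% vs 1.6%; grade-B stock: 52.1% vs 26.4% — Line Z is lower every time.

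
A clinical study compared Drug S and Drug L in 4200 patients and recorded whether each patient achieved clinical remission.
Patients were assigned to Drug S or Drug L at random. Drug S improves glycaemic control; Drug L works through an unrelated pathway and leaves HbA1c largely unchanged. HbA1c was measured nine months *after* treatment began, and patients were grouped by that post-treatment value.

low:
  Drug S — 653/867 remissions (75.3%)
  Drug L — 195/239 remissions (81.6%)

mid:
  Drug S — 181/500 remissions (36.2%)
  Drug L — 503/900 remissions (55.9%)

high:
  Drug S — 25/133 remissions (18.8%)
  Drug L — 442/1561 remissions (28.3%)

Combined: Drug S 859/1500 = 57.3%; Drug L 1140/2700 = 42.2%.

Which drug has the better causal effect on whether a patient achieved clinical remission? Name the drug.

Drug S

HbA1c here is a post-treatment variable shaped by the drug; conditioning on it would introduce bias rather than remove it. The overall comparison is the causal one.
Pooled: Drug S 57.3% vs Drug L 42.2%; Drug S is higher overall.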